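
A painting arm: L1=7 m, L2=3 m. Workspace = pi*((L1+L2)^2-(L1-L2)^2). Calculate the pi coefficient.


Given: L1 = 7, L2 = 3
(L1+L2)^2 = (10)^2 = 100
(L1-L2)^2 = (4)^2 = 16
Difference = 100 - 16 = 84
This equals 4*L1*L2 = 4*7*3 = 84
Workspace area = 84*pi

84


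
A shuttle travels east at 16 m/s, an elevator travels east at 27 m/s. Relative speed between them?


Given: v_A = 16 m/s east, v_B = 27 m/s east
Both move in the same direction; relative speed = |v_A - v_B|
|16 - 27| = |-11|
= 11 m/s

11 m/s


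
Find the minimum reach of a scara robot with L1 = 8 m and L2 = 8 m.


Given: L1 = 8 m, L2 = 8 m
For a 2-link planar arm, min reach = |L1 - L2| (second link folded back)
Min reach = |8 - 8|
Min reach = 0 m

0 m


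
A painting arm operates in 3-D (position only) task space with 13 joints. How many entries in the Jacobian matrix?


Given: task space dimension = 3, joints = 13
Jacobian is a 3 x 13 matrix
Total entries = rows * columns
Total = 3 * 13
Total = 39

39


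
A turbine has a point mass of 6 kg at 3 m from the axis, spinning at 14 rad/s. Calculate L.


Given: m = 6 kg, r = 3 m, omega = 14 rad/s
For a point mass: I = m*r^2
I = 6*3^2 = 6*9 = 54
L = I*omega = 54*14
L = 756 kg*m^2/s

756 kg*m^2/s


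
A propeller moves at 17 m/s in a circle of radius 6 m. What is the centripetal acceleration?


Given: v = 17 m/s, r = 6 m
Using a_c = v^2 / r
a_c = 17^2 / 6
a_c = 289 / 6
a_c = 289/6 m/s^2

289/6 m/s^2


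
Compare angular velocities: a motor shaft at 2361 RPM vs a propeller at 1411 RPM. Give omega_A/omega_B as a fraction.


Given: RPM_A = 2361, RPM_B = 1411
omega = 2*pi*RPM/60, so omega_A/omega_B = RPM_A / RPM_B
omega_A/omega_B = 2361 / 1411
omega_A/omega_B = 2361/1411

2361/1411


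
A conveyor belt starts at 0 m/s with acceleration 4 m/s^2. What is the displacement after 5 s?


Given: v0 = 0 m/s, a = 4 m/s^2, t = 5 s
Using s = v0*t + (1/2)*a*t^2
s = 0*5 + (1/2)*4*5^2
s = 0 + (1/2)*100
s = 0 + 50
s = 50

50 m


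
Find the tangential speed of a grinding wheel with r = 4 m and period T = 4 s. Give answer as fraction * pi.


Given: radius r = 4 m, period T = 4 s
Using v = 2*pi*r / T
v = 2*pi*4 / 4
v = 8*pi / 4
v = 2*pi m/s

2*pi m/s


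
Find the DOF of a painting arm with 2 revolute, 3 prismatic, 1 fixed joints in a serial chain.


Given: serial robot with 2 revolute, 3 prismatic, 1 fixed joints
DOF contribution per joint type: revolute=1, prismatic=1, spherical=3, fixed=0
DOF = 2*1 + 3*1 + 1*0
DOF = 5

5


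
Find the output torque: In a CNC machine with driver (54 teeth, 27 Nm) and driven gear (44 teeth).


Given: N1 = 54, N2 = 44, T1 = 27 Nm
Using T2/T1 = N2/N1
T2 = T1 * N2 / N1
T2 = 27 * 44 / 54
T2 = 1188 / 54
T2 = 22 Nm

22 Nm


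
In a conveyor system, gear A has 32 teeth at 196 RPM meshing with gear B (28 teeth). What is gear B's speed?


Given: N1 = 32 teeth, w1 = 196 RPM, N2 = 28 teeth
Using N1*w1 = N2*w2
w2 = N1*w1 / N2
w2 = 32*196 / 28
w2 = 6272 / 28
w2 = 224 RPM

224 RPM


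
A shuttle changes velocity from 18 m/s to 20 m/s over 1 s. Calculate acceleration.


Given: initial velocity v0 = 18 m/s, final velocity v = 20 m/s, time t = 1 s
Using a = (v - v0) / t
a = (20 - 18) / 1
a = 2 / 1
a = 2 m/s^2

2 m/s^2


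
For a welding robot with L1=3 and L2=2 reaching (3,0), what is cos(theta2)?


Given: L1 = 3, L2 = 2, target (x, y) = (3, 0)
Using cos(theta2) = (x^2 + y^2 - L1^2 - L2^2) / (2*L1*L2)
x^2 + y^2 = 3^2 + 0 = 9
L1^2 + L2^2 = 9 + 4 = 13
Numerator = 9 - 13 = -4
Denominator = 2*3*2 = 12
cos(theta2) = -4/12 = -1/3

-1/3


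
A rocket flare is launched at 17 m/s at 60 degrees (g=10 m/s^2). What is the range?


Given: v0 = 17 m/s, theta = 60 deg, g = 10 m/s^2
sin(2*60) = sin(120) = sqrt(3)/2
Using R = v0^2 * sin(2*theta) / g
R = 17^2 * (sqrt(3)/2) / 10
R = 289 * sqrt(3) / 20
R = 289/20*sqrt(3) m

289/20*sqrt(3) m


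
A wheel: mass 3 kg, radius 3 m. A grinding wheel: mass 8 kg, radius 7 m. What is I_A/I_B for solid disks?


Given: M1=3 kg, R1=3 m, M2=8 kg, R2=7 m
For a disk: I = (1/2)*M*R^2, so I_A/I_B = (M1*R1^2)/(M2*R2^2)
M1*R1^2 = 3*9 = 27
M2*R2^2 = 8*49 = 392
I_A/I_B = 27/392 = 27/392

27/392


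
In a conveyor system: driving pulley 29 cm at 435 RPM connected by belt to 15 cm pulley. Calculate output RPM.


Given: D1 = 29 cm, w1 = 435 RPM, D2 = 15 cm
Using D1*w1 = D2*w2
w2 = D1*w1 / D2
w2 = 29*435 / 15
w2 = 12615 / 15
w2 = 841 RPM

841 RPM


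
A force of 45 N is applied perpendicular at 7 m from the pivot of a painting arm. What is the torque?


Given: F = 45 N, r = 7 m, angle = 90 deg (perpendicular)
Using tau = F * r * sin(90)
sin(90) = 1
tau = 45 * 7 * 1
tau = 315 Nm

315 Nm


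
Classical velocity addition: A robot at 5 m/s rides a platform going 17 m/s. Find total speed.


Given: object velocity = 5 m/s, platform velocity = 17 m/s (same direction)
Using classical velocity addition: v_total = v_object + v_platform
v_total = 5 + 17
v_total = 22 m/s

22 m/s


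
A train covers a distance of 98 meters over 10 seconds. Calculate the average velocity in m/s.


Given: distance d = 98 m, time t = 10 s
Using v = d / t
v = 98 / 10
v = 49/5 m/s

49/5 m/s


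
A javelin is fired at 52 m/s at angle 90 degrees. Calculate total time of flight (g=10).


Given: v0 = 52 m/s, theta = 90 deg, g = 10 m/s^2
sin(90) = 1
Using T = 2*v0*sin(theta) / g
T = 2*52*1 / 10
T = 104 / 10
T = 52/5 s

52/5 s


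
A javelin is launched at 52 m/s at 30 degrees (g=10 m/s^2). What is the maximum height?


Given: v0 = 52 m/s, theta = 30 deg, g = 10 m/s^2
sin^2(30) = 1/4
Using H = v0^2 * sin^2(theta) / (2*g)
H = 52^2 * 1/4 / (2*10)
H = 2704 * 1/4 / 20
H = 676 / 20
H = 169/5 m

169/5 m


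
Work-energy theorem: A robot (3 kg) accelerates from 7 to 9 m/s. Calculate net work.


Given: m = 3 kg, v0 = 7 m/s, v = 9 m/s
Using W = (1/2)*m*(v^2 - v0^2)
v^2 = 9^2 = 81
v0^2 = 7^2 = 49
v^2 - v0^2 = 81 - 49 = 32
W = (1/2)*3*32 = 48 J

48 J


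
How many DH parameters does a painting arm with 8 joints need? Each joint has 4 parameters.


Given: 8 joints, 4 DH parameters per joint (d, theta, a, alpha)
Total DH parameters = number_of_joints * 4
Total = 8 * 4
Total = 32

32


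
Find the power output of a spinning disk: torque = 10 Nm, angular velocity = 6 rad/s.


Given: tau = 10 Nm, omega = 6 rad/s
Using P = tau * omega
P = 10 * 6
P = 60 W

60 W


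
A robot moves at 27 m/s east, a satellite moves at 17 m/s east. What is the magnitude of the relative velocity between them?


Given: v_A = 27 m/s east, v_B = 17 m/s east
Both move in the same direction; relative speed = |v_A - v_B|
|27 - 17| = |10|
= 10 m/s

10 m/s


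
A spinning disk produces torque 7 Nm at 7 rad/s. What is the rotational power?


Given: tau = 7 Nm, omega = 7 rad/s
Using P = tau * omega
P = 7 * 7
P = 49 W

49 W


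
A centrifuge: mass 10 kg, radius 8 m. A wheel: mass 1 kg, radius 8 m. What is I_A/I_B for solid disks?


Given: M1=10 kg, R1=8 m, M2=1 kg, R2=8 m
For a disk: I = (1/2)*M*R^2, so I_A/I_B = (M1*R1^2)/(M2*R2^2)
M1*R1^2 = 10*64 = 640
M2*R2^2 = 1*64 = 64
I_A/I_B = 640/64 = 10

10


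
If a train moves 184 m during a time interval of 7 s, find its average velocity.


Given: distance d = 184 m, time t = 7 s
Using v = d / t
v = 184 / 7
v = 184/7 m/s

184/7 m/s


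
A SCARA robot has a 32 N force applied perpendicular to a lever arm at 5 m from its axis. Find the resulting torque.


Given: F = 32 N, r = 5 m, angle = 90 deg (perpendicular)
Using tau = F * r * sin(90)
sin(90) = 1
tau = 32 * 5 * 1
tau = 160 Nm

160 Nm


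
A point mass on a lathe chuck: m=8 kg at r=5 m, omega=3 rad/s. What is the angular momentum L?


Given: m = 8 kg, r = 5 m, omega = 3 rad/s
For a point mass: I = m*r^2
I = 8*5^2 = 8*25 = 200
L = I*omega = 200*3
L = 600 kg*m^2/s

600 kg*m^2/s


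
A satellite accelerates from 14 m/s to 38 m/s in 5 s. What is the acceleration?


Given: initial velocity v0 = 14 m/s, final velocity v = 38 m/s, time t = 5 s
Using a = (v - v0) / t
a = (38 - 14) / 5
a = 24 / 5
a = 24/5 m/s^2

24/5 m/s^2


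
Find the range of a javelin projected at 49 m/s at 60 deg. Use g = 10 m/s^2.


Given: v0 = 49 m/s, theta = 60 deg, g = 10 m/s^2
sin(2*60) = sin(120) = sqrt(3)/2
Using R = v0^2 * sin(2*theta) / g
R = 49^2 * (sqrt(3)/2) / 10
R = 2401 * sqrt(3) / 20
R = 2401/20*sqrt(3) m

2401/20*sqrt(3) m


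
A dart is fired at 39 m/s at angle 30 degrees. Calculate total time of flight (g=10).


Given: v0 = 39 m/s, theta = 30 deg, g = 10 m/s^2
sin(30) = 1/2
Using T = 2*v0*sin(theta) / g
T = 2*39*1/2 / 10
T = 39 / 10
T = 39/10 s

39/10 s


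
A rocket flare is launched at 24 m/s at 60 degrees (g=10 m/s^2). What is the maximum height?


Given: v0 = 24 m/s, theta = 60 deg, g = 10 m/s^2
sin^2(60) = 3/4
Using H = v0^2 * sin^2(theta) / (2*g)
H = 24^2 * 3/4 / (2*10)
H = 576 * 3/4 / 20
H = 432 / 20
H = 108/5 m

108/5 m


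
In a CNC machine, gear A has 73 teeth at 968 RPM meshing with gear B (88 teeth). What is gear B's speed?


Given: N1 = 73 teeth, w1 = 968 RPM, N2 = 88 teeth
Using N1*w1 = N2*w2
w2 = N1*w1 / N2
w2 = 73*968 / 88
w2 = 70664 / 88
w2 = 803 RPM

803 RPM


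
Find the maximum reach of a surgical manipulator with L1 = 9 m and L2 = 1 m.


Given: L1 = 9 m, L2 = 1 m
For a 2-link planar arm, max reach = L1 + L2 (fully extended)
Max reach = 9 + 1
Max reach = 10 m

10 m


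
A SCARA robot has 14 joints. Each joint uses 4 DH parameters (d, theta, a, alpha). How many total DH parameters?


Given: 14 joints, 4 DH parameters per joint (d, theta, a, alpha)
Total DH parameters = number_of_joints * 4
Total = 14 * 4
Total = 56

56


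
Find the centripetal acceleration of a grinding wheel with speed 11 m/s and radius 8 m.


Given: v = 11 m/s, r = 8 m
Using a_c = v^2 / r
a_c = 11^2 / 8
a_c = 121 / 8
a_c = 121/8 m/s^2

121/8 m/s^2


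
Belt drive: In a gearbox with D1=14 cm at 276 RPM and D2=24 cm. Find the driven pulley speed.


Given: D1 = 14 cm, w1 = 276 RPM, D2 = 24 cm
Using D1*w1 = D2*w2
w2 = D1*w1 / D2
w2 = 14*276 / 24
w2 = 3864 / 24
w2 = 161 RPM

161 RPM


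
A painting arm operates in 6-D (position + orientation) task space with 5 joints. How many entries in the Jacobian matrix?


Given: task space dimension = 6, joints = 5
Jacobian is a 6 x 5 matrix
Total entries = rows * columns
Total = 6 * 5
Total = 30

30


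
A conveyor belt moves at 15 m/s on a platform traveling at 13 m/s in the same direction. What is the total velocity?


Given: object velocity = 15 m/s, platform velocity = 13 m/s (same direction)
Using classical velocity addition: v_total = v_object + v_platform
v_total = 15 + 13
v_total = 28 m/s

28 m/s


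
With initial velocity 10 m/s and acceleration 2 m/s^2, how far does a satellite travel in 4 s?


Given: v0 = 10 m/s, a = 2 m/s^2, t = 4 s
Using s = v0*t + (1/2)*a*t^2
s = 10*4 + (1/2)*2*4^2
s = 40 + (1/2)*32
s = 40 + 16
s = 56

56 m


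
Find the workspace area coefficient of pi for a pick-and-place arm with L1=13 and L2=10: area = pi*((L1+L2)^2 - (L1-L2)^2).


Given: L1 = 13, L2 = 10
(L1+L2)^2 = (23)^2 = 529
(L1-L2)^2 = (3)^2 = 9
Difference = 529 - 9 = 520
This equals 4*L1*L2 = 4*13*10 = 520
Workspace area = 520*pi

520


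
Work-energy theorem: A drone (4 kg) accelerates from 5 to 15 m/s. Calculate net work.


Given: m = 4 kg, v0 = 5 m/s, v = 15 m/s
Using W = (1/2)*m*(v^2 - v0^2)
v^2 = 15^2 = 225
v0^2 = 5^2 = 25
v^2 - v0^2 = 225 - 25 = 200
W = (1/2)*4*200 = 400 J

400 J


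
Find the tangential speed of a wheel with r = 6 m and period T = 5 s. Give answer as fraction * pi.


Given: radius r = 6 m, period T = 5 s
Using v = 2*pi*r / T
v = 2*pi*6 / 5
v = 12*pi / 5
v = 12/5*pi m/s

12/5*pi m/s


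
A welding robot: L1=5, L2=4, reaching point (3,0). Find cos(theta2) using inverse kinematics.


Given: L1 = 5, L2 = 4, target (x, y) = (3, 0)
Using cos(theta2) = (x^2 + y^2 - L1^2 - L2^2) / (2*L1*L2)
x^2 + y^2 = 3^2 + 0 = 9
L1^2 + L2^2 = 25 + 16 = 41
Numerator = 9 - 41 = -32
Denominator = 2*5*4 = 40
cos(theta2) = -32/40 = -4/5

-4/5


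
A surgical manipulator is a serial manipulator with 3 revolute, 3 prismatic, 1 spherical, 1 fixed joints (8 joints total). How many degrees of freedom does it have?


Given: serial robot with 3 revolute, 3 prismatic, 1 spherical, 1 fixed joints
DOF contribution per joint type: revolute=1, prismatic=1, spherical=3, fixed=0
DOF = 3*1 + 3*1 + 1*3 + 1*0
DOF = 9

9


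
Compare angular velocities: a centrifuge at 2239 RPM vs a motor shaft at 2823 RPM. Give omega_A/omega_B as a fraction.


Given: RPM_A = 2239, RPM_B = 2823
omega = 2*pi*RPM/60, so omega_A/omega_B = RPM_A / RPM_B
omega_A/omega_B = 2239 / 2823
omega_A/omega_B = 2239/2823

2239/2823


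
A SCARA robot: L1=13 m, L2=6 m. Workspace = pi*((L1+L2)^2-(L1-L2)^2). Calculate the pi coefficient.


Given: L1 = 13, L2 = 6
(L1+L2)^2 = (19)^2 = 361
(L1-L2)^2 = (7)^2 = 49
Difference = 361 - 49 = 312
This equals 4*L1*L2 = 4*13*6 = 312
Workspace area = 312*pi

312


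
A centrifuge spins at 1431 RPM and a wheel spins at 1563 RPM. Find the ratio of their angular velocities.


Given: RPM_A = 1431, RPM_B = 1563
omega = 2*pi*RPM/60, so omega_A/omega_B = RPM_A / RPM_B
omega_A/omega_B = 1431 / 1563
omega_A/omega_B = 477/521

477/521


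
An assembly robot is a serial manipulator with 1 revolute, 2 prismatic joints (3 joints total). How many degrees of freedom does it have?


Given: serial robot with 1 revolute, 2 prismatic joints
DOF contribution per joint type: revolute=1, prismatic=1, spherical=3, fixed=0
DOF = 1*1 + 2*1
DOF = 3

3


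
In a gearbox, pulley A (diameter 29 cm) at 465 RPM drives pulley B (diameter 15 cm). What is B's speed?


Given: D1 = 29 cm, w1 = 465 RPM, D2 = 15 cm
Using D1*w1 = D2*w2
w2 = D1*w1 / D2
w2 = 29*465 / 15
w2 = 13485 / 15
w2 = 899 RPM

899 RPM


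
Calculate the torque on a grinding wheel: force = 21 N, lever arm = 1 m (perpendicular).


Given: F = 21 N, r = 1 m, angle = 90 deg (perpendicular)
Using tau = F * r * sin(90)
sin(90) = 1
tau = 21 * 1 * 1
tau = 21 Nm

21 Nm


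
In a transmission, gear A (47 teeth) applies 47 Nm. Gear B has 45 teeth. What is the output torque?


Given: N1 = 47, N2 = 45, T1 = 47 Nm
Using T2/T1 = N2/N1
T2 = T1 * N2 / N1
T2 = 47 * 45 / 47
T2 = 2115 / 47
T2 = 45 Nm

45 Nm


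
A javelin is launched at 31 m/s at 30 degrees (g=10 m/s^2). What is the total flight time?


Given: v0 = 31 m/s, theta = 30 deg, g = 10 m/s^2
sin(30) = 1/2
Using T = 2*v0*sin(theta) / g
T = 2*31*1/2 / 10
T = 31 / 10
T = 31/10 s

31/10 s


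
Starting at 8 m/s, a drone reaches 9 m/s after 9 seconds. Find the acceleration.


Given: initial velocity v0 = 8 m/s, final velocity v = 9 m/s, time t = 9 s
Using a = (v - v0) / t
a = (9 - 8) / 9
a = 1 / 9
a = 1/9 m/s^2

1/9 m/s^2


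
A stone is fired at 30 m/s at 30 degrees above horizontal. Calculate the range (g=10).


Given: v0 = 30 m/s, theta = 30 deg, g = 10 m/s^2
sin(2*30) = sin(60) = sqrt(3)/2
Using R = v0^2 * sin(2*theta) / g
R = 30^2 * (sqrt(3)/2) / 10
R = 900 * sqrt(3) / 20
R = 45*sqrt(3) m

45*sqrt(3) m


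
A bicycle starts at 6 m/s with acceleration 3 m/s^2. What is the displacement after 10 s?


Given: v0 = 6 m/s, a = 3 m/s^2, t = 10 s
Using s = v0*t + (1/2)*a*t^2
s = 6*10 + (1/2)*3*10^2
s = 60 + (1/2)*300
s = 60 + 150
s = 210

210 m


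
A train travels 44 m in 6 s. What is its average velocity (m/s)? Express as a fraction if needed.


Given: distance d = 44 m, time t = 6 s
Using v = d / t
v = 44 / 6
v = 22/3 m/s

22/3 m/s


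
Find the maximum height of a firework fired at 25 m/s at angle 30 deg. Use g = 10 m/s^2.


Given: v0 = 25 m/s, theta = 30 deg, g = 10 m/s^2
sin^2(30) = 1/4
Using H = v0^2 * sin^2(theta) / (2*g)
H = 25^2 * 1/4 / (2*10)
H = 625 * 1/4 / 20
H = 625/4 / 20
H = 125/16 m

125/16 m


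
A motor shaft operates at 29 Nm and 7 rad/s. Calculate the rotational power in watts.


Given: tau = 29 Nm, omega = 7 rad/s
Using P = tau * omega
P = 29 * 7
P = 203 W

203 W


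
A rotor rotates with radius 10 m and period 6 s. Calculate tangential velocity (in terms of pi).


Given: radius r = 10 m, period T = 6 s
Using v = 2*pi*r / T
v = 2*pi*10 / 6
v = 20*pi / 6
v = 10/3*pi m/s

10/3*pi m/s


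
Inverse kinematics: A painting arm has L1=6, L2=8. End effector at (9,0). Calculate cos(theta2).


Given: L1 = 6, L2 = 8, target (x, y) = (9, 0)
Using cos(theta2) = (x^2 + y^2 - L1^2 - L2^2) / (2*L1*L2)
x^2 + y^2 = 9^2 + 0 = 81
L1^2 + L2^2 = 36 + 64 = 100
Numerator = 81 - 100 = -19
Denominator = 2*6*8 = 96
cos(theta2) = -19/96 = -19/96

-19/96


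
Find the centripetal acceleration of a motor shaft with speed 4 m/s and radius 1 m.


Given: v = 4 m/s, r = 1 m
Using a_c = v^2 / r
a_c = 4^2 / 1
a_c = 16 / 1
a_c = 16 m/s^2

16 m/s^2


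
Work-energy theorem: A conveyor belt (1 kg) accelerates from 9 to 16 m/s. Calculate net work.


Given: m = 1 kg, v0 = 9 m/s, v = 16 m/s
Using W = (1/2)*m*(v^2 - v0^2)
v^2 = 16^2 = 256
v0^2 = 9^2 = 81
v^2 - v0^2 = 256 - 81 = 175
W = (1/2)*1*175 = 175/2 J

175/2 J


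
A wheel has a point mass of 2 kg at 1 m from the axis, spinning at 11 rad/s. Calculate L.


Given: m = 2 kg, r = 1 m, omega = 11 rad/s
For a point mass: I = m*r^2
I = 2*1^2 = 2*1 = 2
L = I*omega = 2*11
L = 22 kg*m^2/s

22 kg*m^2/s


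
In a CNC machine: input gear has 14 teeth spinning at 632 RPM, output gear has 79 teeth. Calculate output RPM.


Given: N1 = 14 teeth, w1 = 632 RPM, N2 = 79 teeth
Using N1*w1 = N2*w2
w2 = N1*w1 / N2
w2 = 14*632 / 79
w2 = 8848 / 79
w2 = 112 RPM

112 RPM


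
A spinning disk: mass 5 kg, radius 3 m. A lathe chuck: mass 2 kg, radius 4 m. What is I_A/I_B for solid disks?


Given: M1=5 kg, R1=3 m, M2=2 kg, R2=4 m
For a disk: I = (1/2)*M*R^2, so I_A/I_B = (M1*R1^2)/(M2*R2^2)
M1*R1^2 = 5*9 = 45
M2*R2^2 = 2*16 = 32
I_A/I_B = 45/32 = 45/32

45/32


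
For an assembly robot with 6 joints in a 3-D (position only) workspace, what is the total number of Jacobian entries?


Given: task space dimension = 3, joints = 6
Jacobian is a 3 x 6 matrix
Total entries = rows * columns
Total = 3 * 6
Total = 18

18


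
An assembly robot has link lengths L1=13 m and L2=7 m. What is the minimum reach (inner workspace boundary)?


Given: L1 = 13 m, L2 = 7 m
For a 2-link planar arm, min reach = |L1 - L2| (second link folded back)
Min reach = |13 - 7|
Min reach = 6 m

6 m


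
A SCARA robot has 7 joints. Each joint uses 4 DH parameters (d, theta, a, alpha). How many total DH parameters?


Given: 7 joints, 4 DH parameters per joint (d, theta, a, alpha)
Total DH parameters = number_of_joints * 4
Total = 7 * 4
Total = 28

28


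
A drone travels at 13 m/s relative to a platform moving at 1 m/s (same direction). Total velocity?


Given: object velocity = 13 m/s, platform velocity = 1 m/s (same direction)
Using classical velocity addition: v_total = v_object + v_platform
v_total = 13 + 1
v_total = 14 m/s

14 m/s


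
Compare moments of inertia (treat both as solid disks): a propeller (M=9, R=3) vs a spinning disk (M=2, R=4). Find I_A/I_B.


Given: M1=9 kg, R1=3 m, M2=2 kg, R2=4 m
For a disk: I = (1/2)*M*R^2, so I_A/I_B = (M1*R1^2)/(M2*R2^2)
M1*R1^2 = 9*9 = 81
M2*R2^2 = 2*16 = 32
I_A/I_B = 81/32 = 81/32

81/32


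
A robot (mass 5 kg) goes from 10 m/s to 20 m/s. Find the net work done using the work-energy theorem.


Given: m = 5 kg, v0 = 10 m/s, v = 20 m/s
Using W = (1/2)*m*(v^2 - v0^2)
v^2 = 20^2 = 400
v0^2 = 10^2 = 100
v^2 - v0^2 = 400 - 100 = 300
W = (1/2)*5*300 = 750 J

750 J


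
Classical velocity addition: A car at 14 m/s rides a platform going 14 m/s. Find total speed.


Given: object velocity = 14 m/s, platform velocity = 14 m/s (same direction)
Using classical velocity addition: v_total = v_object + v_platform
v_total = 14 + 14
v_total = 28 m/s

28 m/s


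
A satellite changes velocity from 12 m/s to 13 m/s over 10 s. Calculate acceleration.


Given: initial velocity v0 = 12 m/s, final velocity v = 13 m/s, time t = 10 s
Using a = (v - v0) / t
a = (13 - 12) / 10
a = 1 / 10
a = 1/10 m/s^2

1/10 m/s^2


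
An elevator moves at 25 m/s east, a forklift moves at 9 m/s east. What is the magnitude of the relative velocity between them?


Given: v_A = 25 m/s east, v_B = 9 m/s east
Both move in the same direction; relative speed = |v_A - v_B|
|25 - 9| = |16|
= 16 m/s

16 m/s


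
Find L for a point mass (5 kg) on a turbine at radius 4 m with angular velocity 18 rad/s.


Given: m = 5 kg, r = 4 m, omega = 18 rad/s
For a point mass: I = m*r^2
I = 5*4^2 = 5*16 = 80
L = I*omega = 80*18
L = 1440 kg*m^2/s

1440 kg*m^2/s


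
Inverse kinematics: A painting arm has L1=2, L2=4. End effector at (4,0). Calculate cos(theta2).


Given: L1 = 2, L2 = 4, target (x, y) = (4, 0)
Using cos(theta2) = (x^2 + y^2 - L1^2 - L2^2) / (2*L1*L2)
x^2 + y^2 = 4^2 + 0 = 16
L1^2 + L2^2 = 4 + 16 = 20
Numerator = 16 - 20 = -4
Denominator = 2*2*4 = 16
cos(theta2) = -4/16 = -1/4

-1/4


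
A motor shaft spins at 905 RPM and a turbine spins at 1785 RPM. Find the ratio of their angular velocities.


Given: RPM_A = 905, RPM_B = 1785
omega = 2*pi*RPM/60, so omega_A/omega_B = RPM_A / RPM_B
omega_A/omega_B = 905 / 1785
omega_A/omega_B = 181/357

181/357


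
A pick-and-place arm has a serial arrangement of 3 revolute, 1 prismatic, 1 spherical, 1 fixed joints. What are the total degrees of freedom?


Given: serial robot with 3 revolute, 1 prismatic, 1 spherical, 1 fixed joints
DOF contribution per joint type: revolute=1, prismatic=1, spherical=3, fixed=0
DOF = 3*1 + 1*1 + 1*3 + 1*0
DOF = 7

7


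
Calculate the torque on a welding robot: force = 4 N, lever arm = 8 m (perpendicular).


Given: F = 4 N, r = 8 m, angle = 90 deg (perpendicular)
Using tau = F * r * sin(90)
sin(90) = 1
tau = 4 * 8 * 1
tau = 32 Nm

32 Nm


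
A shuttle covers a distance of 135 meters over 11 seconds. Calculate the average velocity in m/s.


Given: distance d = 135 m, time t = 11 s
Using v = d / t
v = 135 / 11
v = 135/11 m/s

135/11 m/s


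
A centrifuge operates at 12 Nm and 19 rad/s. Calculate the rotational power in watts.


Given: tau = 12 Nm, omega = 19 rad/s
Using P = tau * omega
P = 12 * 19
P = 228 W

228 W


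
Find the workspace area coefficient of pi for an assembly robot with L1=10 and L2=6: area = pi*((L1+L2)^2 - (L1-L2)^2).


Given: L1 = 10, L2 = 6
(L1+L2)^2 = (16)^2 = 256
(L1-L2)^2 = (4)^2 = 16
Difference = 256 - 16 = 240
This equals 4*L1*L2 = 4*10*6 = 240
Workspace area = 240*pi

240


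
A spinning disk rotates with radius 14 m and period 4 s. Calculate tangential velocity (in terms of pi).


Given: radius r = 14 m, period T = 4 s
Using v = 2*pi*r / T
v = 2*pi*14 / 4
v = 28*pi / 4
v = 7*pi m/s

7*pi m/s


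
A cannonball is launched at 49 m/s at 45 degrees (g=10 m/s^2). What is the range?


Given: v0 = 49 m/s, theta = 45 deg, g = 10 m/s^2
sin(2*45) = sin(90) = 1
Using R = v0^2 * sin(2*theta) / g
R = 49^2 * 1 / 10
R = 2401 / 10
R = 2401/10 m

2401/10 m


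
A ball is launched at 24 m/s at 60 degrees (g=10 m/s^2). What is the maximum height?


Given: v0 = 24 m/s, theta = 60 deg, g = 10 m/s^2
sin^2(60) = 3/4
Using H = v0^2 * sin^2(theta) / (2*g)
H = 24^2 * 3/4 / (2*10)
H = 576 * 3/4 / 20
H = 432 / 20
H = 108/5 m

108/5 m


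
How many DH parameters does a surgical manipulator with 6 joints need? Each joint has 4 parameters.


Given: 6 joints, 4 DH parameters per joint (d, theta, a, alpha)
Total DH parameters = number_of_joints * 4
Total = 6 * 4
Total = 24

24


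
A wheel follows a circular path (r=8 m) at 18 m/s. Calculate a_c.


Given: v = 18 m/s, r = 8 m
Using a_c = v^2 / r
a_c = 18^2 / 8
a_c = 324 / 8
a_c = 81/2 m/s^2

81/2 m/s^2


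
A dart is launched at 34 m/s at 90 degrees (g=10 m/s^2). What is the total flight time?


Given: v0 = 34 m/s, theta = 90 deg, g = 10 m/s^2
sin(90) = 1
Using T = 2*v0*sin(theta) / g
T = 2*34*1 / 10
T = 68 / 10
T = 34/5 s

34/5 s


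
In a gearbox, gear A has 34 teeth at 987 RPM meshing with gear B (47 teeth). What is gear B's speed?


Given: N1 = 34 teeth, w1 = 987 RPM, N2 = 47 teeth
Using N1*w1 = N2*w2
w2 = N1*w1 / N2
w2 = 34*987 / 47
w2 = 33558 / 47
w2 = 714 RPM

714 RPM


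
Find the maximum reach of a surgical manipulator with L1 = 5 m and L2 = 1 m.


Given: L1 = 5 m, L2 = 1 m
For a 2-link planar arm, max reach = L1 + L2 (fully extended)
Max reach = 5 + 1
Max reach = 6 m

6 m


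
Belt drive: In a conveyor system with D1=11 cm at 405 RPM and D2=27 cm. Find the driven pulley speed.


Given: D1 = 11 cm, w1 = 405 RPM, D2 = 27 cm
Using D1*w1 = D2*w2
w2 = D1*w1 / D2
w2 = 11*405 / 27
w2 = 4455 / 27
w2 = 165 RPM

165 RPM


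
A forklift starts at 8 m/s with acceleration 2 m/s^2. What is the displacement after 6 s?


Given: v0 = 8 m/s, a = 2 m/s^2, t = 6 s
Using s = v0*t + (1/2)*a*t^2
s = 8*6 + (1/2)*2*6^2
s = 48 + (1/2)*72
s = 48 + 36
s = 84

84 m


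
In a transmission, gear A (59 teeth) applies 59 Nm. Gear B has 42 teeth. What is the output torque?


Given: N1 = 59, N2 = 42, T1 = 59 Nm
Using T2/T1 = N2/N1
T2 = T1 * N2 / N1
T2 = 59 * 42 / 59
T2 = 2478 / 59
T2 = 42 Nm

42 Nm


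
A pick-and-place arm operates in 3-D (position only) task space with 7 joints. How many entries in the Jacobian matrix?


Given: task space dimension = 3, joints = 7
Jacobian is a 3 x 7 matrix
Total entries = rows * columns
Total = 3 * 7
Total = 21

21


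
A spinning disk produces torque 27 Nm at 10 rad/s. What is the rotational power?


Given: tau = 27 Nm, omega = 10 rad/s
Using P = tau * omega
P = 27 * 10
P = 270 W

270 W


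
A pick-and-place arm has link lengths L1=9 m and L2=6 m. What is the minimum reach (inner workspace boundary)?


Given: L1 = 9 m, L2 = 6 m
For a 2-link planar arm, min reach = |L1 - L2| (second link folded back)
Min reach = |9 - 6|
Min reach = 3 m

3 m


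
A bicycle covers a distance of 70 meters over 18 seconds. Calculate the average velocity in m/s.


Given: distance d = 70 m, time t = 18 s
Using v = d / t
v = 70 / 18
v = 35/9 m/s

35/9 m/s


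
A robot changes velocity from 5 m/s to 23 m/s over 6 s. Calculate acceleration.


Given: initial velocity v0 = 5 m/s, final velocity v = 23 m/s, time t = 6 s
Using a = (v - v0) / t
a = (23 - 5) / 6
a = 18 / 6
a = 3 m/s^2

3 m/s^2


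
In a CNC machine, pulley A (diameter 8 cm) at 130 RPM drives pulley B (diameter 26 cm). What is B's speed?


Given: D1 = 8 cm, w1 = 130 RPM, D2 = 26 cm
Using D1*w1 = D2*w2
w2 = D1*w1 / D2
w2 = 8*130 / 26
w2 = 1040 / 26
w2 = 40 RPM

40 RPM


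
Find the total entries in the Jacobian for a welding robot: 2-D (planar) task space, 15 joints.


Given: task space dimension = 2, joints = 15
Jacobian is a 2 x 15 matrix
Total entries = rows * columns
Total = 2 * 15
Total = 30

30


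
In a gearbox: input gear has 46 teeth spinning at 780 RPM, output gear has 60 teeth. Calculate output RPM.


Given: N1 = 46 teeth, w1 = 780 RPM, N2 = 60 teeth
Using N1*w1 = N2*w2
w2 = N1*w1 / N2
w2 = 46*780 / 60
w2 = 35880 / 60
w2 = 598 RPM

598 RPM


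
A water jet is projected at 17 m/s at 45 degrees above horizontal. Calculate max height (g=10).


Given: v0 = 17 m/s, theta = 45 deg, g = 10 m/s^2
sin^2(45) = 1/2
Using H = v0^2 * sin^2(theta) / (2*g)
H = 17^2 * 1/2 / (2*10)
H = 289 * 1/2 / 20
H = 289/2 / 20
H = 289/40 m

289/40 m


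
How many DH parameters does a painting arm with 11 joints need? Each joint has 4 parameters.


Given: 11 joints, 4 DH parameters per joint (d, theta, a, alpha)
Total DH parameters = number_of_joints * 4
Total = 11 * 4
Total = 44

44


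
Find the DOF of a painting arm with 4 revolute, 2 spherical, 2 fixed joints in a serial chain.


Given: serial robot with 4 revolute, 2 spherical, 2 fixed joints
DOF contribution per joint type: revolute=1, prismatic=1, spherical=3, fixed=0
DOF = 4*1 + 2*3 + 2*0
DOF = 10

10


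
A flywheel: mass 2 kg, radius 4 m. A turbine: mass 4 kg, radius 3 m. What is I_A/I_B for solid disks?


Given: M1=2 kg, R1=4 m, M2=4 kg, R2=3 m
For a disk: I = (1/2)*M*R^2, so I_A/I_B = (M1*R1^2)/(M2*R2^2)
M1*R1^2 = 2*16 = 32
M2*R2^2 = 4*9 = 36
I_A/I_B = 32/36 = 8/9

8/9


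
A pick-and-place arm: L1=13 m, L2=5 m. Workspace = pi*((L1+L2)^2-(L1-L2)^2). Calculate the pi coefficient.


Given: L1 = 13, L2 = 5
(L1+L2)^2 = (18)^2 = 324
(L1-L2)^2 = (8)^2 = 64
Difference = 324 - 64 = 260
This equals 4*L1*L2 = 4*13*5 = 260
Workspace area = 260*pi

260


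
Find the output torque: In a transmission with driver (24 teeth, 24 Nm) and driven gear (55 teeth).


Given: N1 = 24, N2 = 55, T1 = 24 Nm
Using T2/T1 = N2/N1
T2 = T1 * N2 / N1
T2 = 24 * 55 / 24
T2 = 1320 / 24
T2 = 55 Nm

55 Nm


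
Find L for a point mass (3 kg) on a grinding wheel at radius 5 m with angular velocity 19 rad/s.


Given: m = 3 kg, r = 5 m, omega = 19 rad/s
For a point mass: I = m*r^2
I = 3*5^2 = 3*25 = 75
L = I*omega = 75*19
L = 1425 kg*m^2/s

1425 kg*m^2/s


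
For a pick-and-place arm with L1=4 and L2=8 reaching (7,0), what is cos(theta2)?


Given: L1 = 4, L2 = 8, target (x, y) = (7, 0)
Using cos(theta2) = (x^2 + y^2 - L1^2 - L2^2) / (2*L1*L2)
x^2 + y^2 = 7^2 + 0 = 49
L1^2 + L2^2 = 16 + 64 = 80
Numerator = 49 - 80 = -31
Denominator = 2*4*8 = 64
cos(theta2) = -31/64 = -31/64

-31/64


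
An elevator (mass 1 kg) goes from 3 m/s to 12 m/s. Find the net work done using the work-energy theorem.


Given: m = 1 kg, v0 = 3 m/s, v = 12 m/s
Using W = (1/2)*m*(v^2 - v0^2)
v^2 = 12^2 = 144
v0^2 = 3^2 = 9
v^2 - v0^2 = 144 - 9 = 135
W = (1/2)*1*135 = 135/2 J

135/2 J


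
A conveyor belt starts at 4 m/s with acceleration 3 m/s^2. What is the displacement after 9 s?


Given: v0 = 4 m/s, a = 3 m/s^2, t = 9 s
Using s = v0*t + (1/2)*a*t^2
s = 4*9 + (1/2)*3*9^2
s = 36 + (1/2)*243
s = 36 + 243/2
s = 315/2

315/2 m


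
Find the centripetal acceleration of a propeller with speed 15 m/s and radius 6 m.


Given: v = 15 m/s, r = 6 m
Using a_c = v^2 / r
a_c = 15^2 / 6
a_c = 225 / 6
a_c = 75/2 m/s^2

75/2 m/s^2


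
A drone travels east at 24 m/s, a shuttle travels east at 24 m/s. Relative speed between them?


Given: v_A = 24 m/s east, v_B = 24 m/s east
Both move in the same direction; relative speed = |v_A - v_B|
|24 - 24| = |0|
= 0 m/s

0 m/s


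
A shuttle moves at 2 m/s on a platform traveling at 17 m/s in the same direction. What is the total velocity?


Given: object velocity = 2 m/s, platform velocity = 17 m/s (same direction)
Using classical velocity addition: v_total = v_object + v_platform
v_total = 2 + 17
v_total = 19 m/s

19 m/s


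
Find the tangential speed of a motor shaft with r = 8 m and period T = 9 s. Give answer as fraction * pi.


Given: radius r = 8 m, period T = 9 s
Using v = 2*pi*r / T
v = 2*pi*8 / 9
v = 16*pi / 9
v = 16/9*pi m/s

16/9*pi m/s


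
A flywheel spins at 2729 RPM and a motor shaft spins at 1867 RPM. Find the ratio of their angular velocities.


Given: RPM_A = 2729, RPM_B = 1867
omega = 2*pi*RPM/60, so omega_A/omega_B = RPM_A / RPM_B
omega_A/omega_B = 2729 / 1867
omega_A/omega_B = 2729/1867

2729/1867


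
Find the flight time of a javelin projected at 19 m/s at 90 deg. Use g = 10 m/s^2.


Given: v0 = 19 m/s, theta = 90 deg, g = 10 m/s^2
sin(90) = 1
Using T = 2*v0*sin(theta) / g
T = 2*19*1 / 10
T = 38 / 10
T = 19/5 s

19/5 s


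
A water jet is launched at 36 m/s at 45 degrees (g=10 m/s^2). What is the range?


Given: v0 = 36 m/s, theta = 45 deg, g = 10 m/s^2
sin(2*45) = sin(90) = 1
Using R = v0^2 * sin(2*theta) / g
R = 36^2 * 1 / 10
R = 1296 / 10
R = 648/5 m

648/5 m


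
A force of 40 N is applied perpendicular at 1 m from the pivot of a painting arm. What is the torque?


Given: F = 40 N, r = 1 m, angle = 90 deg (perpendicular)
Using tau = F * r * sin(90)
sin(90) = 1
tau = 40 * 1 * 1
tau = 40 Nm

40 Nm


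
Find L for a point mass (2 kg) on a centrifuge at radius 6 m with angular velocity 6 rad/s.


Given: m = 2 kg, r = 6 m, omega = 6 rad/s
For a point mass: I = m*r^2
I = 2*6^2 = 2*36 = 72
L = I*omega = 72*6
L = 432 kg*m^2/s

432 kg*m^2/s


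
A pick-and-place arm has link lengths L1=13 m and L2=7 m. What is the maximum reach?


Given: L1 = 13 m, L2 = 7 m
For a 2-link planar arm, max reach = L1 + L2 (fully extended)
Max reach = 13 + 7
Max reach = 20 m

20 m


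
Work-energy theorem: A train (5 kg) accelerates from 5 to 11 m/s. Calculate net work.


Given: m = 5 kg, v0 = 5 m/s, v = 11 m/s
Using W = (1/2)*m*(v^2 - v0^2)
v^2 = 11^2 = 121
v0^2 = 5^2 = 25
v^2 - v0^2 = 121 - 25 = 96
W = (1/2)*5*96 = 240 J

240 J


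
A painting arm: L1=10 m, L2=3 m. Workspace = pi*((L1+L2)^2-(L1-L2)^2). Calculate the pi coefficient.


Given: L1 = 10, L2 = 3
(L1+L2)^2 = (13)^2 = 169
(L1-L2)^2 = (7)^2 = 49
Difference = 169 - 49 = 120
This equals 4*L1*L2 = 4*10*3 = 120
Workspace area = 120*pi

120


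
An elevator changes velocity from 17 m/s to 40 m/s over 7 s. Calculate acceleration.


Given: initial velocity v0 = 17 m/s, final velocity v = 40 m/s, time t = 7 s
Using a = (v - v0) / t
a = (40 - 17) / 7
a = 23 / 7
a = 23/7 m/s^2

23/7 m/s^2


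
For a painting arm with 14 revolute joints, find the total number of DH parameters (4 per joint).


Given: 14 joints, 4 DH parameters per joint (d, theta, a, alpha)
Total DH parameters = number_of_joints * 4
Total = 14 * 4
Total = 56

56


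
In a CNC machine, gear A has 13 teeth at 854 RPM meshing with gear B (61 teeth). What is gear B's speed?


Given: N1 = 13 teeth, w1 = 854 RPM, N2 = 61 teeth
Using N1*w1 = N2*w2
w2 = N1*w1 / N2
w2 = 13*854 / 61
w2 = 11102 / 61
w2 = 182 RPM

182 RPM


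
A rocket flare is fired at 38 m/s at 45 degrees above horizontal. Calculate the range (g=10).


Given: v0 = 38 m/s, theta = 45 deg, g = 10 m/s^2
sin(2*45) = sin(90) = 1
Using R = v0^2 * sin(2*theta) / g
R = 38^2 * 1 / 10
R = 1444 / 10
R = 722/5 m

722/5 m


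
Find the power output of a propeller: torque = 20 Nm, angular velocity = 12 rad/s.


Given: tau = 20 Nm, omega = 12 rad/s
Using P = tau * omega
P = 20 * 12
P = 240 W

240 W


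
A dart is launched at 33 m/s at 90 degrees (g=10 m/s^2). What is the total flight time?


Given: v0 = 33 m/s, theta = 90 deg, g = 10 m/s^2
sin(90) = 1
Using T = 2*v0*sin(theta) / g
T = 2*33*1 / 10
T = 66 / 10
T = 33/5 s

33/5 s


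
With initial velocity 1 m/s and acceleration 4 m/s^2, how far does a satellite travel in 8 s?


Given: v0 = 1 m/s, a = 4 m/s^2, t = 8 s
Using s = v0*t + (1/2)*a*t^2
s = 1*8 + (1/2)*4*8^2
s = 8 + (1/2)*256
s = 8 + 128
s = 136

136 m


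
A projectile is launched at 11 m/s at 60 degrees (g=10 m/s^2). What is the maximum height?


Given: v0 = 11 m/s, theta = 60 deg, g = 10 m/s^2
sin^2(60) = 3/4
Using H = v0^2 * sin^2(theta) / (2*g)
H = 11^2 * 3/4 / (2*10)
H = 121 * 3/4 / 20
H = 363/4 / 20
H = 363/80 m

363/80 m


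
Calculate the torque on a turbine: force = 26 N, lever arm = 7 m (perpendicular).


Given: F = 26 N, r = 7 m, angle = 90 deg (perpendicular)
Using tau = F * r * sin(90)
sin(90) = 1
tau = 26 * 7 * 1
tau = 182 Nm

182 Nm


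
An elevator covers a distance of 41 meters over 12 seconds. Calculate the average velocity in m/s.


Given: distance d = 41 m, time t = 12 s
Using v = d / t
v = 41 / 12
v = 41/12 m/s

41/12 m/s


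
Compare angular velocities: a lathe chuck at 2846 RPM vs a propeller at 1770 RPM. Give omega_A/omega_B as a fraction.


Given: RPM_A = 2846, RPM_B = 1770
omega = 2*pi*RPM/60, so omega_A/omega_B = RPM_A / RPM_B
omega_A/omega_B = 2846 / 1770
omega_A/omega_B = 1423/885

1423/885


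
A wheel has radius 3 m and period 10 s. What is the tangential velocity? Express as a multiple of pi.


Given: radius r = 3 m, period T = 10 s
Using v = 2*pi*r / T
v = 2*pi*3 / 10
v = 6*pi / 10
v = 3/5*pi m/s

3/5*pi m/s


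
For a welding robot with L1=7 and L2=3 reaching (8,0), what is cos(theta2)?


Given: L1 = 7, L2 = 3, target (x, y) = (8, 0)
Using cos(theta2) = (x^2 + y^2 - L1^2 - L2^2) / (2*L1*L2)
x^2 + y^2 = 8^2 + 0 = 64
L1^2 + L2^2 = 49 + 9 = 58
Numerator = 64 - 58 = 6
Denominator = 2*7*3 = 42
cos(theta2) = 6/42 = 1/7

1/7


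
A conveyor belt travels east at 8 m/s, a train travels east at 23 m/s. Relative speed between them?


Given: v_A = 8 m/s east, v_B = 23 m/s east
Both move in the same direction; relative speed = |v_A - v_B|
|8 - 23| = |-15|
= 15 m/s

15 m/s


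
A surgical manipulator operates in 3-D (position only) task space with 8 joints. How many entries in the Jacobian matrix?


Given: task space dimension = 3, joints = 8
Jacobian is a 3 x 8 matrix
Total entries = rows * columns
Total = 3 * 8
Total = 24

24


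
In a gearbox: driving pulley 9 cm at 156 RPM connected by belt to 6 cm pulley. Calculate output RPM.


Given: D1 = 9 cm, w1 = 156 RPM, D2 = 6 cm
Using D1*w1 = D2*w2
w2 = D1*w1 / D2
w2 = 9*156 / 6
w2 = 1404 / 6
w2 = 234 RPM

234 RPM


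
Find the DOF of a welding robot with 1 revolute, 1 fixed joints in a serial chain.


Given: serial robot with 1 revolute, 1 fixed joints
DOF contribution per joint type: revolute=1, prismatic=1, spherical=3, fixed=0
DOF = 1*1 + 1*0
DOF = 1

1


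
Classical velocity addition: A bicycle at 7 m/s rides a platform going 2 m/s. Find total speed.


Given: object velocity = 7 m/s, platform velocity = 2 m/s (same direction)
Using classical velocity addition: v_total = v_object + v_platform
v_total = 7 + 2
v_total = 9 m/s

9 m/s


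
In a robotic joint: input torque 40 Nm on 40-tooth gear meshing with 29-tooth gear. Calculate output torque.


Given: N1 = 40, N2 = 29, T1 = 40 Nm
Using T2/T1 = N2/N1
T2 = T1 * N2 / N1
T2 = 40 * 29 / 40
T2 = 1160 / 40
T2 = 29 Nm

29 Nm


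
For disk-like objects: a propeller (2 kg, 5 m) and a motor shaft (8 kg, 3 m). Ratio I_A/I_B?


Given: M1=2 kg, R1=5 m, M2=8 kg, R2=3 m
For a disk: I = (1/2)*M*R^2, so I_A/I_B = (M1*R1^2)/(M2*R2^2)
M1*R1^2 = 2*25 = 50
M2*R2^2 = 8*9 = 72
I_A/I_B = 50/72 = 25/36

25/36


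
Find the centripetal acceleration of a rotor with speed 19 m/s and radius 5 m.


Given: v = 19 m/s, r = 5 m
Using a_c = v^2 / r
a_c = 19^2 / 5
a_c = 361 / 5
a_c = 361/5 m/s^2

361/5 m/s^2


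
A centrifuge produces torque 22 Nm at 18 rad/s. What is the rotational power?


Given: tau = 22 Nm, omega = 18 rad/s
Using P = tau * omega
P = 22 * 18
P = 396 W

396 W


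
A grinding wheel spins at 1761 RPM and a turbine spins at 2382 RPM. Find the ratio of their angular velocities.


Given: RPM_A = 1761, RPM_B = 2382
omega = 2*pi*RPM/60, so omega_A/omega_B = RPM_A / RPM_B
omega_A/omega_B = 1761 / 2382
omega_A/omega_B = 587/794

587/794


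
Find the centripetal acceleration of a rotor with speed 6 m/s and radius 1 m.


Given: v = 6 m/s, r = 1 m
Using a_c = v^2 / r
a_c = 6^2 / 1
a_c = 36 / 1
a_c = 36 m/s^2

36 m/s^2


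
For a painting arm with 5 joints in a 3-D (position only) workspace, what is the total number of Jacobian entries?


Given: task space dimension = 3, joints = 5
Jacobian is a 3 x 5 matrix
Total entries = rows * columns
Total = 3 * 5
Total = 15

15


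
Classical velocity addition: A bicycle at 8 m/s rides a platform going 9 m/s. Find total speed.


Given: object velocity = 8 m/s, platform velocity = 9 m/s (same direction)
Using classical velocity addition: v_total = v_object + v_platform
v_total = 8 + 9
v_total = 17 m/s

17 m/s


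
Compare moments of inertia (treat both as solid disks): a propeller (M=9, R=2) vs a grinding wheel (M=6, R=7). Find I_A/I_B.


Given: M1=9 kg, R1=2 m, M2=6 kg, R2=7 m
For a disk: I = (1/2)*M*R^2, so I_A/I_B = (M1*R1^2)/(M2*R2^2)
M1*R1^2 = 9*4 = 36
M2*R2^2 = 6*49 = 294
I_A/I_B = 36/294 = 6/49

6/49


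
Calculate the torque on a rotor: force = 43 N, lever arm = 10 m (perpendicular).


Given: F = 43 N, r = 10 m, angle = 90 deg (perpendicular)
Using tau = F * r * sin(90)
sin(90) = 1
tau = 43 * 10 * 1
tau = 430 Nm

430 Nm


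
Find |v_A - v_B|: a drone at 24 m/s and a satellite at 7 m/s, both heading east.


Given: v_A = 24 m/s east, v_B = 7 m/s east
Both move in the same direction; relative speed = |v_A - v_B|
|24 - 7| = |17|
= 17 m/s

17 m/s
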